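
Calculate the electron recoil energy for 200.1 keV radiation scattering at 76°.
45.8034 keV

By energy conservation: K_e = E_initial - E_final

First find the scattered photon energy:
Initial wavelength: λ = hc/E = 6.1961 pm
Compton shift: Δλ = λ_C(1 - cos(76°)) = 1.8393 pm
Final wavelength: λ' = 6.1961 + 1.8393 = 8.0354 pm
Final photon energy: E' = hc/λ' = 154.2966 keV

Electron kinetic energy:
K_e = E - E' = 200.1000 - 154.2966 = 45.8034 keV

(Intermediate values are shown rounded; full precision is carried through to the final answer.)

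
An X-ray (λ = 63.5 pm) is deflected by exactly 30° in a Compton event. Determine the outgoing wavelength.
63.8251 pm

Using the Compton formula: λ' = λ + λ_C(1 − cos θ)

For θ = 30°, cos θ = √3/2 (exact) ≈ 0.8660, so:
1 − cos 30° = 1 − (√3/2) ≈ 0.1340

Δλ = λ_C × 0.1340 = 2.4263 × 0.1340 = 0.3251 pm

λ' = 63.5 + 0.3251 = 63.8251 pm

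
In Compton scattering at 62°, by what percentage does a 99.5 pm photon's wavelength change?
1.2937%

Calculate the Compton shift:
Δλ = λ_C(1 - cos(62°))
Δλ = 2.4263 × (1 - cos(62°))
Δλ = 2.4263 × 0.5305
Δλ = 1.2872 pm

Percentage change:
(Δλ/λ₀) × 100 = (1.2872/99.5) × 100
= 1.2937%

(Intermediate values are shown rounded; full precision is carried through to the final answer.)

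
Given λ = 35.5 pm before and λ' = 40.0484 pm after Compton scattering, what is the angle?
151.00°

First find the wavelength shift:
Δλ = λ' - λ = 40.0484 - 35.5 = 4.5484 pm

Using Δλ = λ_C(1 - cos θ), with λ_C = h/(m_e·c) ≈ 2.42631024 pm:
cos θ = 1 - Δλ/λ_C
cos θ = 1 - 4.5484/2.42631024
cos θ = -0.874616

θ = arccos(-0.874616)
θ = 151.00°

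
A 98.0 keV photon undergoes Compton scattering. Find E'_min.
70.8316 keV (at θ = 180°)

The scattered photon has minimum energy when its wavelength is maximum, i.e., when the Compton shift Δλ = λ_C(1 − cos θ) is maximum. This occurs at θ = 180° (backscattering), giving Δλ_max = 2λ_C = 4.8526 pm.

Initial wavelength: λ₀ = hc/E₀ = 12.6514 pm
Maximum final wavelength: λ'_max = λ₀ + 2λ_C = 12.6514 + 4.8526 = 17.5041 pm
Minimum final energy: E'_min = hc/λ'_max = 70.8316 keV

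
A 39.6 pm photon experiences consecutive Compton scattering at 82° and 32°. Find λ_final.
42.0573 pm

Apply Compton shift twice:

First scattering at θ₁ = 82°:
Δλ₁ = λ_C(1 - cos(82°))
Δλ₁ = 2.4263 × 0.8608
Δλ₁ = 2.0886 pm

After first scattering:
λ₁ = 39.6 + 2.0886 = 41.6886 pm

Second scattering at θ₂ = 32°:
Δλ₂ = λ_C(1 - cos(32°))
Δλ₂ = 2.4263 × 0.1520
Δλ₂ = 0.3687 pm

Final wavelength:
λ₂ = 41.6886 + 0.3687 = 42.0573 pm

Total shift: Δλ_total = 2.0886 + 0.3687 = 2.4573 pm

(Intermediate values are shown rounded; full precision is carried through to the final answer.)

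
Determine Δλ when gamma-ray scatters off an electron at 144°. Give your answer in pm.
4.3892 pm

Using the Compton scattering formula:
Δλ = λ_C(1 - cos θ)

where λ_C = h/(m_e·c) ≈ 2.4263 pm is the Compton wavelength of an electron.

For θ = 144°:
cos(144°) = -0.8090
1 - cos(144°) = 1.8090

Δλ = 2.4263 × 1.8090
Δλ = 4.3892 pm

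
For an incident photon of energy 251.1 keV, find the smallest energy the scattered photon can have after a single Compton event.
126.6403 keV (at θ = 180°)

The scattered photon has minimum energy when its wavelength is maximum, i.e., when the Compton shift Δλ = λ_C(1 − cos θ) is maximum. This occurs at θ = 180° (backscattering), giving Δλ_max = 2λ_C = 4.8526 pm.

Initial wavelength: λ₀ = hc/E₀ = 4.9376 pm
Maximum final wavelength: λ'_max = λ₀ + 2λ_C = 4.9376 + 4.8526 = 9.7903 pm
Minimum final energy: E'_min = hc/λ'_max = 126.6403 keV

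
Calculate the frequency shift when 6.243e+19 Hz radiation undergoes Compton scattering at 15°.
1.057e+18 Hz (decrease)

Convert frequency to wavelength (c = 299792458 m/s):
λ₀ = c/f₀ = 299792458/6.243e+19 = 4.8020576e-12 m = 4.8021 pm

Calculate Compton shift:
Δλ = λ_C(1 - cos(15°)) = 0.0827 pm

Final wavelength:
λ' = λ₀ + Δλ = 4.8021 + 0.0827 = 4.8847 pm

Final frequency:
f' = c/λ' = 299792458/4.8847321e-12 = 6.1373367e+19 Hz

Frequency shift (decrease):
Δf = f₀ - f' = 6.243e+19 - 6.1373367e+19 = 1.057e+18 Hz

(Intermediate values are shown rounded; full precision is carried through to the final answer.)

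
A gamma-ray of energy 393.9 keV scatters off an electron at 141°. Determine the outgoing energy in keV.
166.2095 keV

First convert energy to wavelength:
λ = hc/E, with hc ≈ 1239.842 keV·pm (i.e. 1239.842 eV·nm)

For E = 393.9 keV = 393900 eV:
λ = 1239.842 keV·pm / 393.9 keV
λ = 3.1476 pm

Calculate the Compton shift:
Δλ = λ_C(1 - cos(141°)) = 2.4263 × 1.7771
Δλ = 4.3119 pm

Final wavelength:
λ' = 3.1476 + 4.3119 = 7.4595 pm

Final energy:
E' = hc/λ' = 1239.842 / 7.4595 = 166.2095 keV

(Intermediate values are shown rounded; full precision is carried through to the final answer.)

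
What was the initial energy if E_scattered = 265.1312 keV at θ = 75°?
430.8000 keV

Convert final energy to wavelength (hc ≈ 1239.842 keV·pm):
λ' = hc/E' = 1239.842 / 265.1312 = 4.6763 pm

Calculate the Compton shift:
Δλ = λ_C(1 - cos(75°))
Δλ = 2.4263 × (1 - cos(75°))
Δλ = 1.7983 pm

Initial wavelength:
λ = λ' - Δλ = 4.6763 - 1.7983 = 2.8780 pm

Initial energy:
E = hc/λ = 1239.842 / 2.8780 = 430.8000 keV

(Intermediate values are shown rounded; full precision is carried through to the final answer.)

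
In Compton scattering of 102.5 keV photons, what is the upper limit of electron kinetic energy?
29.3471 keV

Maximum energy transfer occurs at θ = 180° (backscattering).

Initial photon: E₀ = 102.5 keV → λ₀ = 12.0960 pm

Maximum Compton shift (at 180°):
Δλ_max = 2λ_C = 2 × 2.4263 = 4.8526 pm

Final wavelength:
λ' = 12.0960 + 4.8526 = 16.9486 pm

Minimum photon energy (maximum energy to electron):
E'_min = hc/λ' = 73.1529 keV

Maximum electron kinetic energy:
K_max = E₀ - E'_min = 102.5000 - 73.1529 = 29.3471 keV

(Intermediate values are shown rounded; full precision is carried through to the final answer.)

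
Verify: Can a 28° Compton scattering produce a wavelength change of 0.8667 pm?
No, inconsistent

Calculate the expected shift for θ = 28°:

Δλ_expected = λ_C(1 - cos(28°))
Δλ_expected = 2.4263 × (1 - cos(28°))
Δλ_expected = 2.4263 × 0.1171
Δλ_expected = 0.2840 pm

Given shift: 0.8667 pm
Expected shift: 0.2840 pm
Difference: 0.5827 pm

The values do not match. The given shift corresponds to θ ≈ 50.0°, not 28°.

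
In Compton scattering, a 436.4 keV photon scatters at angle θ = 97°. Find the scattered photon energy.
222.8701 keV

First convert energy to wavelength:
λ = hc/E, with hc ≈ 1239.842 keV·pm (i.e. 1239.842 eV·nm)

For E = 436.4 keV = 436400 eV:
λ = 1239.842 keV·pm / 436.4 keV
λ = 2.8411 pm

Calculate the Compton shift:
Δλ = λ_C(1 - cos(97°)) = 2.4263 × 1.1219
Δλ = 2.7220 pm

Final wavelength:
λ' = 2.8411 + 2.7220 = 5.5631 pm

Final energy:
E' = hc/λ' = 1239.842 / 5.5631 = 222.8701 keV

(Intermediate values are shown rounded; full precision is carried through to the final answer.)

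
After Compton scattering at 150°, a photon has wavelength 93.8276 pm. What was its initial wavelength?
89.3000 pm

From λ' = λ + Δλ, we have λ = λ' - Δλ

First calculate the Compton shift:
Δλ = λ_C(1 - cos θ)
Δλ = 2.4263 × (1 - cos(150°))
Δλ = 2.4263 × 1.8660
Δλ = 4.5276 pm

Initial wavelength:
λ = λ' - Δλ
λ = 93.8276 - 4.5276
λ = 89.3000 pm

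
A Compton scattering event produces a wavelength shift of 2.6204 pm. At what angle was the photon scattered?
94.59°

From the Compton formula Δλ = λ_C(1 - cos θ), we can solve for θ:

cos θ = 1 - Δλ/λ_C

Given:
- Δλ = 2.6204 pm
- λ_C = h/(m_e·c) ≈ 2.42631024 pm

cos θ = 1 - 2.6204/2.42631024
cos θ = 1 - 1.079994
cos θ = -0.079994

θ = arccos(-0.079994)
θ = 94.59°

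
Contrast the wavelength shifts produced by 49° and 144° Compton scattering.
144° produces the larger shift by a factor of 5.260

Calculate both shifts using Δλ = λ_C(1 - cos θ):

For θ₁ = 49°:
Δλ₁ = 2.4263 × (1 - cos(49°))
Δλ₁ = 2.4263 × 0.3439
Δλ₁ = 0.8345 pm

For θ₂ = 144°:
Δλ₂ = 2.4263 × (1 - cos(144°))
Δλ₂ = 2.4263 × 1.8090
Δλ₂ = 4.3892 pm

The 144° angle produces the larger shift.
Ratio: 4.3892/0.8345 = 5.260

(Intermediate values are shown rounded; full precision is carried through to the final answer.)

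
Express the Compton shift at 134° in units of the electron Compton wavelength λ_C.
1.6947 λ_C

The Compton shift formula is:
Δλ = λ_C(1 - cos θ)

Dividing both sides by λ_C:
Δλ/λ_C = 1 - cos θ

For θ = 134°:
Δλ/λ_C = 1 - cos(134°)
Δλ/λ_C = 1 - -0.6947
Δλ/λ_C = 1.6947

This means the shift is 1.6947 × λ_C = 4.1118 pm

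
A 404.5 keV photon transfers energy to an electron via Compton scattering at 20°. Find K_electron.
18.4304 keV

By energy conservation: K_e = E_initial - E_final

First find the scattered photon energy:
Initial wavelength: λ = hc/E = 3.0651 pm
Compton shift: Δλ = λ_C(1 - cos(20°)) = 0.1463 pm
Final wavelength: λ' = 3.0651 + 0.1463 = 3.2114 pm
Final photon energy: E' = hc/λ' = 386.0696 keV

Electron kinetic energy:
K_e = E - E' = 404.5000 - 386.0696 = 18.4304 keV

(Intermediate values are shown rounded; full precision is carried through to the final answer.)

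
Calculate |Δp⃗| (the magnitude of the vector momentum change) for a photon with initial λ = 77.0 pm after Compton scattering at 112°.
1.3973e-23 kg·m/s

Photon momentum magnitude is p = h/λ.

Initial momentum:
p₀ = h/λ = 6.6261e-34/7.7000e-11 = 8.6053e-24 kg·m/s

After scattering:
λ' = λ + Δλ = 77.0 + 3.3352 = 80.3352 pm
p' = h/λ' = 6.6261e-34/8.0335e-11 = 8.2480e-24 kg·m/s

Momentum is a vector; the scattered photon's direction makes angle θ = 112° with the incident direction. The magnitude of the vector change Δp⃗ = p⃗₀ − p⃗' is found from the law of cosines:
|Δp⃗|² = p₀² + p'² − 2p₀p'cos θ
|Δp⃗|² = (8.6053e-24)² + (8.2480e-24)² − 2·8.6053e-24·8.2480e-24·cos(112°)
|Δp⃗| = 1.3973e-23 kg·m/s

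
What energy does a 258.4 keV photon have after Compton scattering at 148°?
133.5736 keV

First convert energy to wavelength:
λ = hc/E, with hc ≈ 1239.842 keV·pm (i.e. 1239.842 eV·nm)

For E = 258.4 keV = 258400 eV:
λ = 1239.842 keV·pm / 258.4 keV
λ = 4.7982 pm

Calculate the Compton shift:
Δλ = λ_C(1 - cos(148°)) = 2.4263 × 1.8480
Δλ = 4.4839 pm

Final wavelength:
λ' = 4.7982 + 4.4839 = 9.2821 pm

Final energy:
E' = hc/λ' = 1239.842 / 9.2821 = 133.5736 keV

(Intermediate values are shown rounded; full precision is carried through to the final answer.)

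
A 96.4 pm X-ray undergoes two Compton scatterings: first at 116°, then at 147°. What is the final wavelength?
104.3511 pm

Apply Compton shift twice:

First scattering at θ₁ = 116°:
Δλ₁ = λ_C(1 - cos(116°))
Δλ₁ = 2.4263 × 1.4384
Δλ₁ = 3.4899 pm

After first scattering:
λ₁ = 96.4 + 3.4899 = 99.8899 pm

Second scattering at θ₂ = 147°:
Δλ₂ = λ_C(1 - cos(147°))
Δλ₂ = 2.4263 × 1.8387
Δλ₂ = 4.4612 pm

Final wavelength:
λ₂ = 99.8899 + 4.4612 = 104.3511 pm

Total shift: Δλ_total = 3.4899 + 4.4612 = 7.9511 pm

(Intermediate values are shown rounded; full precision is carried through to the final answer.)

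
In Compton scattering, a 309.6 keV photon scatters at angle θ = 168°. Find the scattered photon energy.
140.8230 keV

First convert energy to wavelength:
λ = hc/E, with hc ≈ 1239.842 keV·pm (i.e. 1239.842 eV·nm)

For E = 309.6 keV = 309600 eV:
λ = 1239.842 keV·pm / 309.6 keV
λ = 4.0047 pm

Calculate the Compton shift:
Δλ = λ_C(1 - cos(168°)) = 2.4263 × 1.9781
Δλ = 4.7996 pm

Final wavelength:
λ' = 4.0047 + 4.7996 = 8.8043 pm

Final energy:
E' = hc/λ' = 1239.842 / 8.8043 = 140.8230 keV

(Intermediate values are shown rounded; full precision is carried through to the final answer.)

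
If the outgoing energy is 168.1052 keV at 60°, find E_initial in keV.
201.1999 keV

Convert final energy to wavelength (hc ≈ 1239.842 keV·pm):
λ' = hc/E' = 1239.842 / 168.1052 = 7.3754 pm

Calculate the Compton shift:
Δλ = λ_C(1 - cos(60°))
Δλ = 2.4263 × (1 - cos(60°))
Δλ = 1.2132 pm

Initial wavelength:
λ = λ' - Δλ = 7.3754 - 1.2132 = 6.1622 pm

Initial energy:
E = hc/λ = 1239.842 / 6.1622 = 201.1999 keV

(Intermediate values are shown rounded; full precision is carried through to the final answer.)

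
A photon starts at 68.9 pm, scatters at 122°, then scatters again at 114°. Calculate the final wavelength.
76.0252 pm

Apply Compton shift twice:

First scattering at θ₁ = 122°:
Δλ₁ = λ_C(1 - cos(122°))
Δλ₁ = 2.4263 × 1.5299
Δλ₁ = 3.7121 pm

After first scattering:
λ₁ = 68.9 + 3.7121 = 72.6121 pm

Second scattering at θ₂ = 114°:
Δλ₂ = λ_C(1 - cos(114°))
Δλ₂ = 2.4263 × 1.4067
Δλ₂ = 3.4132 pm

Final wavelength:
λ₂ = 72.6121 + 3.4132 = 76.0252 pm

Total shift: Δλ_total = 3.7121 + 3.4132 = 7.1252 pm

(Intermediate values are shown rounded; full precision is carried through to the final answer.)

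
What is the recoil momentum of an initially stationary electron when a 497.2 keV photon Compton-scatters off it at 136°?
3.4423e-22 kg·m/s

The electron is initially at rest, so by conservation of momentum:
p⃗_e = p⃗₀ − p⃗'  (incident photon momentum minus scattered photon momentum)

Photon momentum magnitudes (p = h/λ = E/c):
λ₀ = hc/E₀ = 2.4936 pm → p₀ = h/λ₀ = 2.6572e-22 kg·m/s
Δλ = λ_C(1 − cos 136°) = 4.1717 pm
λ' = 6.6653 pm → p' = h/λ' = 9.9411e-23 kg·m/s

The scattered photon makes angle θ = 136° with the incident direction, so by the law of cosines:
|p⃗_e|² = p₀² + p'² − 2p₀p'cos θ
|p⃗_e|² = (2.6572e-22)² + (9.9411e-23)² − 2·2.6572e-22·9.9411e-23·cos(136°)
|p⃗_e| = 3.4423e-22 kg·m/s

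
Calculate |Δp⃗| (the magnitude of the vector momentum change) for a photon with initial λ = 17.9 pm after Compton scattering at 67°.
3.9374e-23 kg·m/s

Photon momentum magnitude is p = h/λ.

Initial momentum:
p₀ = h/λ = 6.6261e-34/1.7900e-11 = 3.7017e-23 kg·m/s

After scattering:
λ' = λ + Δλ = 17.9 + 1.4783 = 19.3783 pm
p' = h/λ' = 6.6261e-34/1.9378e-11 = 3.4193e-23 kg·m/s

Momentum is a vector; the scattered photon's direction makes angle θ = 67° with the incident direction. The magnitude of the vector change Δp⃗ = p⃗₀ − p⃗' is found from the law of cosines:
|Δp⃗|² = p₀² + p'² − 2p₀p'cos θ
|Δp⃗|² = (3.7017e-23)² + (3.4193e-23)² − 2·3.7017e-23·3.4193e-23·cos(67°)
|Δp⃗| = 3.9374e-23 kg·m/s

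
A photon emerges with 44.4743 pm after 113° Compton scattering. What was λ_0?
41.1000 pm

From λ' = λ + Δλ, we have λ = λ' - Δλ

First calculate the Compton shift:
Δλ = λ_C(1 - cos θ)
Δλ = 2.4263 × (1 - cos(113°))
Δλ = 2.4263 × 1.3907
Δλ = 3.3743 pm

Initial wavelength:
λ = λ' - Δλ
λ = 44.4743 - 3.3743
λ = 41.1000 pm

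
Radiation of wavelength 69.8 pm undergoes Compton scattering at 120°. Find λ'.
73.4395 pm

Using the Compton formula: λ' = λ + λ_C(1 − cos θ)

For θ = 120°, cos θ = -1/2 (exact) = -0.5000, so:
1 − cos 120° = 1 − (-1/2) = 1.5000

Δλ = λ_C × 1.5000 = 2.4263 × 1.5000 = 3.6395 pm

λ' = 69.8 + 3.6395 = 73.4395 pm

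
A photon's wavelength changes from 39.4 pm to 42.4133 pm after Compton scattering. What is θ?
104.00°

First find the wavelength shift:
Δλ = λ' - λ = 42.4133 - 39.4 = 3.0133 pm

Using Δλ = λ_C(1 - cos θ), with λ_C = h/(m_e·c) ≈ 2.42631024 pm:
cos θ = 1 - Δλ/λ_C
cos θ = 1 - 3.0133/2.42631024
cos θ = -0.241927

θ = arccos(-0.241927)
θ = 104.00°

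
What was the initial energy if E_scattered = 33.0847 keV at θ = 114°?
36.4000 keV

Convert final energy to wavelength (hc ≈ 1239.842 keV·pm):
λ' = hc/E' = 1239.842 / 33.0847 = 37.4748 pm

Calculate the Compton shift:
Δλ = λ_C(1 - cos(114°))
Δλ = 2.4263 × (1 - cos(114°))
Δλ = 3.4132 pm

Initial wavelength:
λ = λ' - Δλ = 37.4748 - 3.4132 = 34.0616 pm

Initial energy:
E = hc/λ = 1239.842 / 34.0616 = 36.4000 keV

(Intermediate values are shown rounded; full precision is carried through to the final answer.)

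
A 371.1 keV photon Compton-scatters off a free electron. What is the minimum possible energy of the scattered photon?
151.3181 keV (at θ = 180°)

The scattered photon has minimum energy when its wavelength is maximum, i.e., when the Compton shift Δλ = λ_C(1 − cos θ) is maximum. This occurs at θ = 180° (backscattering), giving Δλ_max = 2λ_C = 4.8526 pm.

Initial wavelength: λ₀ = hc/E₀ = 3.3410 pm
Maximum final wavelength: λ'_max = λ₀ + 2λ_C = 3.3410 + 4.8526 = 8.1936 pm
Minimum final energy: E'_min = hc/λ'_max = 151.3181 keV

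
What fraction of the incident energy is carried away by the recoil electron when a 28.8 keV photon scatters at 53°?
0.0219 (or 2.19%)

Calculate initial and final photon energies:

Initial: E₀ = 28.8 keV → λ₀ = 43.0501 pm
Compton shift: Δλ = 0.9661 pm
Final wavelength: λ' = 44.0162 pm
Final energy: E' = 28.1679 keV

Fractional energy loss:
(E₀ - E')/E₀ = (28.8000 - 28.1679)/28.8000
= 0.6321/28.8000
= 0.0219
= 2.19%

(Intermediate values are shown rounded; full precision is carried through to the final answer.)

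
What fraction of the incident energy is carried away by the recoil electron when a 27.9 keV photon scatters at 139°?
0.0874 (or 8.74%)

Calculate initial and final photon energies:

Initial: E₀ = 27.9 keV → λ₀ = 44.4388 pm
Compton shift: Δλ = 4.2575 pm
Final wavelength: λ' = 48.6963 pm
Final energy: E' = 25.4607 keV

Fractional energy loss:
(E₀ - E')/E₀ = (27.9000 - 25.4607)/27.9000
= 2.4393/27.9000
= 0.0874
= 8.74%

(Intermediate values are shown rounded; full precision is carried through to the final answer.)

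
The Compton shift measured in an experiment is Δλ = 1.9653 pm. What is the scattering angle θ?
79.05°

From the Compton formula Δλ = λ_C(1 - cos θ), we can solve for θ:

cos θ = 1 - Δλ/λ_C

Given:
- Δλ = 1.9653 pm
- λ_C = h/(m_e·c) ≈ 2.42631024 pm

cos θ = 1 - 1.9653/2.42631024
cos θ = 1 - 0.809995
cos θ = 0.190005

θ = arccos(0.190005)
θ = 79.05°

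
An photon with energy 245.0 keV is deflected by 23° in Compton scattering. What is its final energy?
236.0049 keV

First convert energy to wavelength:
λ = hc/E, with hc ≈ 1239.842 keV·pm (i.e. 1239.842 eV·nm)

For E = 245.0 keV = 245000 eV:
λ = 1239.842 keV·pm / 245.0 keV
λ = 5.0606 pm

Calculate the Compton shift:
Δλ = λ_C(1 - cos(23°)) = 2.4263 × 0.0795
Δλ = 0.1929 pm

Final wavelength:
λ' = 5.0606 + 0.1929 = 5.2535 pm

Final energy:
E' = hc/λ' = 1239.842 / 5.2535 = 236.0049 keV

(Intermediate values are shown rounded; full precision is carried through to the final answer.)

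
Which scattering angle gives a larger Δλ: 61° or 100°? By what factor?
100° produces the larger shift by a factor of 2.278

Calculate both shifts using Δλ = λ_C(1 - cos θ):

For θ₁ = 61°:
Δλ₁ = 2.4263 × (1 - cos(61°))
Δλ₁ = 2.4263 × 0.5152
Δλ₁ = 1.2500 pm

For θ₂ = 100°:
Δλ₂ = 2.4263 × (1 - cos(100°))
Δλ₂ = 2.4263 × 1.1736
Δλ₂ = 2.8476 pm

The 100° angle produces the larger shift.
Ratio: 2.8476/1.2500 = 2.278

(Intermediate values are shown rounded; full precision is carried through to the final answer.)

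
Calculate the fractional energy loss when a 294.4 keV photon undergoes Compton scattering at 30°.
0.0717 (or 7.17%)

Calculate initial and final photon energies:

Initial: E₀ = 294.4 keV → λ₀ = 4.2114 pm
Compton shift: Δλ = 0.3251 pm
Final wavelength: λ' = 4.5365 pm
Final energy: E' = 273.3046 keV

Fractional energy loss:
(E₀ - E')/E₀ = (294.4000 - 273.3046)/294.4000
= 21.0954/294.4000
= 0.0717
= 7.17%

(Intermediate values are shown rounded; full precision is carried through to the final answer.)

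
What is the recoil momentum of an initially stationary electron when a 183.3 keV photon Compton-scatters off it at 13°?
2.2096e-23 kg·m/s

The electron is initially at rest, so by conservation of momentum:
p⃗_e = p⃗₀ − p⃗'  (incident photon momentum minus scattered photon momentum)

Photon momentum magnitudes (p = h/λ = E/c):
λ₀ = hc/E₀ = 6.7640 pm → p₀ = h/λ₀ = 9.7961e-23 kg·m/s
Δλ = λ_C(1 − cos 13°) = 0.0622 pm
λ' = 6.8262 pm → p' = h/λ' = 9.7068e-23 kg·m/s

The scattered photon makes angle θ = 13° with the incident direction, so by the law of cosines:
|p⃗_e|² = p₀² + p'² − 2p₀p'cos θ
|p⃗_e|² = (9.7961e-23)² + (9.7068e-23)² − 2·9.7961e-23·9.7068e-23·cos(13°)
|p⃗_e| = 2.2096e-23 kg·m/s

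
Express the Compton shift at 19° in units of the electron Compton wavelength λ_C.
0.0545 λ_C

The Compton shift formula is:
Δλ = λ_C(1 - cos θ)

Dividing both sides by λ_C:
Δλ/λ_C = 1 - cos θ

For θ = 19°:
Δλ/λ_C = 1 - cos(19°)
Δλ/λ_C = 1 - 0.9455
Δλ/λ_C = 0.0545

This means the shift is 0.0545 × λ_C = 0.1322 pm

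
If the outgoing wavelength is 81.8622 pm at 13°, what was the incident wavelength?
81.8000 pm

From λ' = λ + Δλ, we have λ = λ' - Δλ

First calculate the Compton shift:
Δλ = λ_C(1 - cos θ)
Δλ = 2.4263 × (1 - cos(13°))
Δλ = 2.4263 × 0.0256
Δλ = 0.0622 pm

Initial wavelength:
λ = λ' - Δλ
λ = 81.8622 - 0.0622
λ = 81.8000 pm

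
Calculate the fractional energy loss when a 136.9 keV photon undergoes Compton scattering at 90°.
0.2113 (or 21.13%)

Calculate initial and final photon energies:

Initial: E₀ = 136.9 keV → λ₀ = 9.0566 pm
Compton shift: Δλ = 2.4263 pm
Final wavelength: λ' = 11.4829 pm
Final energy: E' = 107.9733 keV

Fractional energy loss:
(E₀ - E')/E₀ = (136.9000 - 107.9733)/136.9000
= 28.9267/136.9000
= 0.2113
= 21.13%

(Intermediate values are shown rounded; full precision is carried through to the final answer.)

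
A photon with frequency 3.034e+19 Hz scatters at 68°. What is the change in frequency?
4.039e+18 Hz (decrease)

Convert frequency to wavelength (c = 299792458 m/s):
λ₀ = c/f₀ = 299792458/3.034e+19 = 9.8810962e-12 m = 9.8811 pm

Calculate Compton shift:
Δλ = λ_C(1 - cos(68°)) = 1.5174 pm

Final wavelength:
λ' = λ₀ + Δλ = 9.8811 + 1.5174 = 11.3985 pm

Final frequency:
f' = c/λ' = 299792458/1.1398495e-11 = 2.6301057e+19 Hz

Frequency shift (decrease):
Δf = f₀ - f' = 3.034e+19 - 2.6301057e+19 = 4.039e+18 Hz

(Intermediate values are shown rounded; full precision is carried through to the final answer.)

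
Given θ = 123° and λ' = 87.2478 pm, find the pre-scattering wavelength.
83.5000 pm

From λ' = λ + Δλ, we have λ = λ' - Δλ

First calculate the Compton shift:
Δλ = λ_C(1 - cos θ)
Δλ = 2.4263 × (1 - cos(123°))
Δλ = 2.4263 × 1.5446
Δλ = 3.7478 pm

Initial wavelength:
λ = λ' - Δλ
λ = 87.2478 - 3.7478
λ = 83.5000 pm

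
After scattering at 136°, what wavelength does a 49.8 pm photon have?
53.9717 pm

Using the Compton scattering formula:
λ' = λ + Δλ = λ + λ_C(1 - cos θ)

Given:
- Initial wavelength λ = 49.8 pm
- Scattering angle θ = 136°
- Compton wavelength λ_C ≈ 2.4263 pm

Calculate the shift:
Δλ = 2.4263 × (1 - cos(136°))
Δλ = 2.4263 × 1.7193
Δλ = 4.1717 pm

Final wavelength:
λ' = 49.8 + 4.1717 = 53.9717 pm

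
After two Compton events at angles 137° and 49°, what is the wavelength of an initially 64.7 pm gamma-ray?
69.7353 pm

Apply Compton shift twice:

First scattering at θ₁ = 137°:
Δλ₁ = λ_C(1 - cos(137°))
Δλ₁ = 2.4263 × 1.7314
Δλ₁ = 4.2008 pm

After first scattering:
λ₁ = 64.7 + 4.2008 = 68.9008 pm

Second scattering at θ₂ = 49°:
Δλ₂ = λ_C(1 - cos(49°))
Δλ₂ = 2.4263 × 0.3439
Δλ₂ = 0.8345 pm

Final wavelength:
λ₂ = 68.9008 + 0.8345 = 69.7353 pm

Total shift: Δλ_total = 4.2008 + 0.8345 = 5.0353 pm

(Intermediate values are shown rounded; full precision is carried through to the final answer.)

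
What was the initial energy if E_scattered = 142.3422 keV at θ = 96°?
205.5999 keV

Convert final energy to wavelength (hc ≈ 1239.842 keV·pm):
λ' = hc/E' = 1239.842 / 142.3422 = 8.7103 pm

Calculate the Compton shift:
Δλ = λ_C(1 - cos(96°))
Δλ = 2.4263 × (1 - cos(96°))
Δλ = 2.6799 pm

Initial wavelength:
λ = λ' - Δλ = 8.7103 - 2.6799 = 6.0304 pm

Initial energy:
E = hc/λ = 1239.842 / 6.0304 = 205.5999 keV

(Intermediate values are shown rounded; full precision is carried through to the final answer.)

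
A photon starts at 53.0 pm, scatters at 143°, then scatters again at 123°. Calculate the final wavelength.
61.1118 pm

Apply Compton shift twice:

First scattering at θ₁ = 143°:
Δλ₁ = λ_C(1 - cos(143°))
Δλ₁ = 2.4263 × 1.7986
Δλ₁ = 4.3640 pm

After first scattering:
λ₁ = 53.0 + 4.3640 = 57.3640 pm

Second scattering at θ₂ = 123°:
Δλ₂ = λ_C(1 - cos(123°))
Δλ₂ = 2.4263 × 1.5446
Δλ₂ = 3.7478 pm

Final wavelength:
λ₂ = 57.3640 + 3.7478 = 61.1118 pm

Total shift: Δλ_total = 4.3640 + 3.7478 = 8.1118 pm

(Intermediate values are shown rounded; full precision is carried through to the final answer.)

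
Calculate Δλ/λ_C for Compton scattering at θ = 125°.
1.5736 λ_C

The Compton shift formula is:
Δλ = λ_C(1 - cos θ)

Dividing both sides by λ_C:
Δλ/λ_C = 1 - cos θ

For θ = 125°:
Δλ/λ_C = 1 - cos(125°)
Δλ/λ_C = 1 - -0.5736
Δλ/λ_C = 1.5736

This means the shift is 1.5736 × λ_C = 3.8180 pm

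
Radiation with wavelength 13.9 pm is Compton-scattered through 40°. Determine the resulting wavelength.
14.4676 pm

Using the Compton scattering formula:
λ' = λ + Δλ = λ + λ_C(1 - cos θ)

Given:
- Initial wavelength λ = 13.9 pm
- Scattering angle θ = 40°
- Compton wavelength λ_C ≈ 2.4263 pm

Calculate the shift:
Δλ = 2.4263 × (1 - cos(40°))
Δλ = 2.4263 × 0.2340
Δλ = 0.5676 pm

Final wavelength:
λ' = 13.9 + 0.5676 = 14.4676 pm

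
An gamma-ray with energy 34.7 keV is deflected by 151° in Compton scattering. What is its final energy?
30.7816 keV

First convert energy to wavelength:
λ = hc/E, with hc ≈ 1239.842 keV·pm (i.e. 1239.842 eV·nm)

For E = 34.7 keV = 34700 eV:
λ = 1239.842 keV·pm / 34.7 keV
λ = 35.7303 pm

Calculate the Compton shift:
Δλ = λ_C(1 - cos(151°)) = 2.4263 × 1.8746
Δλ = 4.5484 pm

Final wavelength:
λ' = 35.7303 + 4.5484 = 40.2787 pm

Final energy:
E' = hc/λ' = 1239.842 / 40.2787 = 30.7816 keV

(Intermediate values are shown rounded; full precision is carried through to the final answer.)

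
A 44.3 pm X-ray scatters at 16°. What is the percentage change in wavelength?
0.2122%

Calculate the Compton shift:
Δλ = λ_C(1 - cos(16°))
Δλ = 2.4263 × (1 - cos(16°))
Δλ = 2.4263 × 0.0387
Δλ = 0.0940 pm

Percentage change:
(Δλ/λ₀) × 100 = (0.0940/44.3) × 100
= 0.2122%

(Intermediate values are shown rounded; full precision is carried through to the final answer.)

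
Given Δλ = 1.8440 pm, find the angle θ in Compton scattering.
76.11°

From the Compton formula Δλ = λ_C(1 - cos θ), we can solve for θ:

cos θ = 1 - Δλ/λ_C

Given:
- Δλ = 1.8440 pm
- λ_C = h/(m_e·c) ≈ 2.42631024 pm

cos θ = 1 - 1.8440/2.42631024
cos θ = 1 - 0.760002
cos θ = 0.239998

θ = arccos(0.239998)
θ = 76.11°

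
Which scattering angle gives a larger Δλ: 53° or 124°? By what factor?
124° produces the larger shift by a factor of 3.916

Calculate both shifts using Δλ = λ_C(1 - cos θ):

For θ₁ = 53°:
Δλ₁ = 2.4263 × (1 - cos(53°))
Δλ₁ = 2.4263 × 0.3982
Δλ₁ = 0.9661 pm

For θ₂ = 124°:
Δλ₂ = 2.4263 × (1 - cos(124°))
Δλ₂ = 2.4263 × 1.5592
Δλ₂ = 3.7831 pm

The 124° angle produces the larger shift.
Ratio: 3.7831/0.9661 = 3.916

(Intermediate values are shown rounded; full precision is carried through to the final answer.)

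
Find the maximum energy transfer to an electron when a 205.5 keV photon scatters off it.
91.6059 keV

Maximum energy transfer occurs at θ = 180° (backscattering).

Initial photon: E₀ = 205.5 keV → λ₀ = 6.0333 pm

Maximum Compton shift (at 180°):
Δλ_max = 2λ_C = 2 × 2.4263 = 4.8526 pm

Final wavelength:
λ' = 6.0333 + 4.8526 = 10.8859 pm

Minimum photon energy (maximum energy to electron):
E'_min = hc/λ' = 113.8941 keV

Maximum electron kinetic energy:
K_max = E₀ - E'_min = 205.5000 - 113.8941 = 91.6059 keV

(Intermediate values are shown rounded; full precision is carried through to the final answer.)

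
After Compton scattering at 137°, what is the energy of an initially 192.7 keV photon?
116.5829 keV

First convert energy to wavelength:
λ = hc/E, with hc ≈ 1239.842 keV·pm (i.e. 1239.842 eV·nm)

For E = 192.7 keV = 192700 eV:
λ = 1239.842 keV·pm / 192.7 keV
λ = 6.4341 pm

Calculate the Compton shift:
Δλ = λ_C(1 - cos(137°)) = 2.4263 × 1.7314
Δλ = 4.2008 pm

Final wavelength:
λ' = 6.4341 + 4.2008 = 10.6349 pm

Final energy:
E' = hc/λ' = 1239.842 / 10.6349 = 116.5829 keV

(Intermediate values are shown rounded; full precision is carried through to the final answer.)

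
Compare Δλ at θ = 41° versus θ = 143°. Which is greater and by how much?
143° produces the larger shift by a factor of 7.333

Calculate both shifts using Δλ = λ_C(1 - cos θ):

For θ₁ = 41°:
Δλ₁ = 2.4263 × (1 - cos(41°))
Δλ₁ = 2.4263 × 0.2453
Δλ₁ = 0.5952 pm

For θ₂ = 143°:
Δλ₂ = 2.4263 × (1 - cos(143°))
Δλ₂ = 2.4263 × 1.7986
Δλ₂ = 4.3640 pm

The 143° angle produces the larger shift.
Ratio: 4.3640/0.5952 = 7.333

(Intermediate values are shown rounded; full precision is carried through to the final answer.)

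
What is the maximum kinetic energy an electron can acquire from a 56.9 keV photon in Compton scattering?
10.3637 keV

Maximum energy transfer occurs at θ = 180° (backscattering).

Initial photon: E₀ = 56.9 keV → λ₀ = 21.7898 pm

Maximum Compton shift (at 180°):
Δλ_max = 2λ_C = 2 × 2.4263 = 4.8526 pm

Final wavelength:
λ' = 21.7898 + 4.8526 = 26.6425 pm

Minimum photon energy (maximum energy to electron):
E'_min = hc/λ' = 46.5363 keV

Maximum electron kinetic energy:
K_max = E₀ - E'_min = 56.9000 - 46.5363 = 10.3637 keV

(Intermediate values are shown rounded; full precision is carried through to the final answer.)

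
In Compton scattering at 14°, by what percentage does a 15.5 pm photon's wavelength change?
0.4650%

Calculate the Compton shift:
Δλ = λ_C(1 - cos(14°))
Δλ = 2.4263 × (1 - cos(14°))
Δλ = 2.4263 × 0.0297
Δλ = 0.0721 pm

Percentage change:
(Δλ/λ₀) × 100 = (0.0721/15.5) × 100
= 0.4650%

(Intermediate values are shown rounded; full precision is carried through to the final answer.)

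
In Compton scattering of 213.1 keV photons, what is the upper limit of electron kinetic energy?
96.9092 keV

Maximum energy transfer occurs at θ = 180° (backscattering).

Initial photon: E₀ = 213.1 keV → λ₀ = 5.8181 pm

Maximum Compton shift (at 180°):
Δλ_max = 2λ_C = 2 × 2.4263 = 4.8526 pm

Final wavelength:
λ' = 5.8181 + 4.8526 = 10.6707 pm

Minimum photon energy (maximum energy to electron):
E'_min = hc/λ' = 116.1908 keV

Maximum electron kinetic energy:
K_max = E₀ - E'_min = 213.1000 - 116.1908 = 96.9092 keV

(Intermediate values are shown rounded; full precision is carried through to the final answer.)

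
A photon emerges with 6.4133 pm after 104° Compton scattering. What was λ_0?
3.4000 pm

From λ' = λ + Δλ, we have λ = λ' - Δλ

First calculate the Compton shift:
Δλ = λ_C(1 - cos θ)
Δλ = 2.4263 × (1 - cos(104°))
Δλ = 2.4263 × 1.2419
Δλ = 3.0133 pm

Initial wavelength:
λ = λ' - Δλ
λ = 6.4133 - 3.0133
λ = 3.4000 pm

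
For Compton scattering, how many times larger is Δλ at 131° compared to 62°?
131° produces the larger shift by a factor of 3.122

Calculate both shifts using Δλ = λ_C(1 - cos θ):

For θ₁ = 62°:
Δλ₁ = 2.4263 × (1 - cos(62°))
Δλ₁ = 2.4263 × 0.5305
Δλ₁ = 1.2872 pm

For θ₂ = 131°:
Δλ₂ = 2.4263 × (1 - cos(131°))
Δλ₂ = 2.4263 × 1.6561
Δλ₂ = 4.0181 pm

The 131° angle produces the larger shift.
Ratio: 4.0181/1.2872 = 3.122

(Intermediate values are shown rounded; full precision is carried through to the final answer.)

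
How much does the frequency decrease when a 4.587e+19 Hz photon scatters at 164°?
1.933e+19 Hz (decrease)

Convert frequency to wavelength (c = 299792458 m/s):
λ₀ = c/f₀ = 299792458/4.587e+19 = 6.5356978e-12 m = 6.5357 pm

Calculate Compton shift:
Δλ = λ_C(1 - cos(164°)) = 4.7586 pm

Final wavelength:
λ' = λ₀ + Δλ = 6.5357 + 4.7586 = 11.2943 pm

Final frequency:
f' = c/λ' = 299792458/1.1294327e-11 = 2.6543632e+19 Hz

Frequency shift (decrease):
Δf = f₀ - f' = 4.587e+19 - 2.6543632e+19 = 1.933e+19 Hz

(Intermediate values are shown rounded; full precision is carried through to the final answer.)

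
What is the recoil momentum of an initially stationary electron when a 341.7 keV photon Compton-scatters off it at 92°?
2.1534e-22 kg·m/s

The electron is initially at rest, so by conservation of momentum:
p⃗_e = p⃗₀ − p⃗'  (incident photon momentum minus scattered photon momentum)

Photon momentum magnitudes (p = h/λ = E/c):
λ₀ = hc/E₀ = 3.6285 pm → p₀ = h/λ₀ = 1.8261e-22 kg·m/s
Δλ = λ_C(1 − cos 92°) = 2.5110 pm
λ' = 6.1394 pm → p' = h/λ' = 1.0793e-22 kg·m/s

The scattered photon makes angle θ = 92° with the incident direction, so by the law of cosines:
|p⃗_e|² = p₀² + p'² − 2p₀p'cos θ
|p⃗_e|² = (1.8261e-22)² + (1.0793e-22)² − 2·1.8261e-22·1.0793e-22·cos(92°)
|p⃗_e| = 2.1534e-22 kg·m/s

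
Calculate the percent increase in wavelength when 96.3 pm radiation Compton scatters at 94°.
2.6953%

Calculate the Compton shift:
Δλ = λ_C(1 - cos(94°))
Δλ = 2.4263 × (1 - cos(94°))
Δλ = 2.4263 × 1.0698
Δλ = 2.5956 pm

Percentage change:
(Δλ/λ₀) × 100 = (2.5956/96.3) × 100
= 2.6953%

(Intermediate values are shown rounded; full precision is carried through to the final answer.)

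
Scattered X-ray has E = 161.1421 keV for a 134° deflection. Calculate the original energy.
346.0999 keV

Convert final energy to wavelength (hc ≈ 1239.842 keV·pm):
λ' = hc/E' = 1239.842 / 161.1421 = 7.6941 pm

Calculate the Compton shift:
Δλ = λ_C(1 - cos(134°))
Δλ = 2.4263 × (1 - cos(134°))
Δλ = 4.1118 pm

Initial wavelength:
λ = λ' - Δλ = 7.6941 - 4.1118 = 3.5823 pm

Initial energy:
E = hc/λ = 1239.842 / 3.5823 = 346.0999 keV

(Intermediate values are shown rounded; full precision is carried through to the final answer.)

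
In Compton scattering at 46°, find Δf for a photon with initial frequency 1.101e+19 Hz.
2.916e+17 Hz (decrease)

Convert frequency to wavelength (c = 299792458 m/s):
λ₀ = c/f₀ = 299792458/1.101e+19 = 2.7229106e-11 m = 27.2291 pm

Calculate Compton shift:
Δλ = λ_C(1 - cos(46°)) = 0.7409 pm

Final wavelength:
λ' = λ₀ + Δλ = 27.2291 + 0.7409 = 27.9700 pm

Final frequency:
f' = c/λ' = 299792458/2.7969960e-11 = 1.0718373e+19 Hz

Frequency shift (decrease):
Δf = f₀ - f' = 1.101e+19 - 1.0718373e+19 = 2.916e+17 Hz

(Intermediate values are shown rounded; full precision is carried through to the final answer.)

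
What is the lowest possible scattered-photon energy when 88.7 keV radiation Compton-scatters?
65.8421 keV (at θ = 180°)

The scattered photon has minimum energy when its wavelength is maximum, i.e., when the Compton shift Δλ = λ_C(1 − cos θ) is maximum. This occurs at θ = 180° (backscattering), giving Δλ_max = 2λ_C = 4.8526 pm.

Initial wavelength: λ₀ = hc/E₀ = 13.9779 pm
Maximum final wavelength: λ'_max = λ₀ + 2λ_C = 13.9779 + 4.8526 = 18.8305 pm
Minimum final energy: E'_min = hc/λ'_max = 65.8421 keV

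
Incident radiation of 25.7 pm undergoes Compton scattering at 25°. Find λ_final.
25.9273 pm

Using the Compton scattering formula:
λ' = λ + Δλ = λ + λ_C(1 - cos θ)

Given:
- Initial wavelength λ = 25.7 pm
- Scattering angle θ = 25°
- Compton wavelength λ_C ≈ 2.4263 pm

Calculate the shift:
Δλ = 2.4263 × (1 - cos(25°))
Δλ = 2.4263 × 0.0937
Δλ = 0.2273 pm

Final wavelength:
λ' = 25.7 + 0.2273 = 25.9273 pm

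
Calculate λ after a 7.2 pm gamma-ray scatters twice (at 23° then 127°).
11.2794 pm

Apply Compton shift twice:

First scattering at θ₁ = 23°:
Δλ₁ = λ_C(1 - cos(23°))
Δλ₁ = 2.4263 × 0.0795
Δλ₁ = 0.1929 pm

After first scattering:
λ₁ = 7.2 + 0.1929 = 7.3929 pm

Second scattering at θ₂ = 127°:
Δλ₂ = λ_C(1 - cos(127°))
Δλ₂ = 2.4263 × 1.6018
Δλ₂ = 3.8865 pm

Final wavelength:
λ₂ = 7.3929 + 3.8865 = 11.2794 pm

Total shift: Δλ_total = 0.1929 + 3.8865 = 4.0794 pm

(Intermediate values are shown rounded; full precision is carried through to the final answer.)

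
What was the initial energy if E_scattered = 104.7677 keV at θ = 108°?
143.1999 keV

Convert final energy to wavelength (hc ≈ 1239.842 keV·pm):
λ' = hc/E' = 1239.842 / 104.7677 = 11.8342 pm

Calculate the Compton shift:
Δλ = λ_C(1 - cos(108°))
Δλ = 2.4263 × (1 - cos(108°))
Δλ = 3.1761 pm

Initial wavelength:
λ = λ' - Δλ = 11.8342 - 3.1761 = 8.6581 pm

Initial energy:
E = hc/λ = 1239.842 / 8.6581 = 143.1999 keV

(Intermediate values are shown rounded; full precision is carried through to the final answer.)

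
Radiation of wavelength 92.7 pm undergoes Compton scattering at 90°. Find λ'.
95.1263 pm

Using the Compton formula: λ' = λ + λ_C(1 − cos θ)

For θ = 90°, cos θ = 0 (exact) = 0.0000, so:
1 − cos 90° = 1 − (0) = 1.0000

Δλ = λ_C × 1.0000 = 2.4263 × 1.0000 = 2.4263 pm

λ' = 92.7 + 2.4263 = 95.1263 pm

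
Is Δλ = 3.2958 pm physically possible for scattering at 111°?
Yes, consistent

Calculate the expected shift for θ = 111°:

Δλ_expected = λ_C(1 - cos(111°))
Δλ_expected = 2.4263 × (1 - cos(111°))
Δλ_expected = 2.4263 × 1.3584
Δλ_expected = 3.2958 pm

Given shift: 3.2958 pm
Expected shift: 3.2958 pm
Difference: 0.0000 pm

The values match. This is consistent with Compton scattering at the stated angle.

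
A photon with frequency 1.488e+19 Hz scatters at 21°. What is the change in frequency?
1.181e+17 Hz (decrease)

Convert frequency to wavelength (c = 299792458 m/s):
λ₀ = c/f₀ = 299792458/1.488e+19 = 2.0147343e-11 m = 20.1473 pm

Calculate Compton shift:
Δλ = λ_C(1 - cos(21°)) = 0.1612 pm

Final wavelength:
λ' = λ₀ + Δλ = 20.1473 + 0.1612 = 20.3085 pm

Final frequency:
f' = c/λ' = 299792458/2.0308497e-11 = 1.4761922e+19 Hz

Frequency shift (decrease):
Δf = f₀ - f' = 1.488e+19 - 1.4761922e+19 = 1.181e+17 Hz

(Intermediate values are shown rounded; full precision is carried through to the final answer.)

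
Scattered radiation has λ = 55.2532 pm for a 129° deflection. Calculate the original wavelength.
51.3000 pm

From λ' = λ + Δλ, we have λ = λ' - Δλ

First calculate the Compton shift:
Δλ = λ_C(1 - cos θ)
Δλ = 2.4263 × (1 - cos(129°))
Δλ = 2.4263 × 1.6293
Δλ = 3.9532 pm

Initial wavelength:
λ = λ' - Δλ
λ = 55.2532 - 3.9532
λ = 51.3000 pm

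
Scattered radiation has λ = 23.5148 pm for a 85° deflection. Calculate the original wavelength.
21.3000 pm

From λ' = λ + Δλ, we have λ = λ' - Δλ

First calculate the Compton shift:
Δλ = λ_C(1 - cos θ)
Δλ = 2.4263 × (1 - cos(85°))
Δλ = 2.4263 × 0.9128
Δλ = 2.2148 pm

Initial wavelength:
λ = λ' - Δλ
λ = 23.5148 - 2.2148
λ = 21.3000 pm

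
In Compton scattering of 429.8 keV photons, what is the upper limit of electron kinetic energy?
269.5581 keV

Maximum energy transfer occurs at θ = 180° (backscattering).

Initial photon: E₀ = 429.8 keV → λ₀ = 2.8847 pm

Maximum Compton shift (at 180°):
Δλ_max = 2λ_C = 2 × 2.4263 = 4.8526 pm

Final wavelength:
λ' = 2.8847 + 4.8526 = 7.7373 pm

Minimum photon energy (maximum energy to electron):
E'_min = hc/λ' = 160.2419 keV

Maximum electron kinetic energy:
K_max = E₀ - E'_min = 429.8000 - 160.2419 = 269.5581 keV

(Intermediate values are shown rounded; full precision is carried through to the final answer.)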